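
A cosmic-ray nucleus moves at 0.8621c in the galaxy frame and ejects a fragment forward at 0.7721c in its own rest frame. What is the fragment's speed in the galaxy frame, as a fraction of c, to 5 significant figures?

Compose boost 2: (0.7721 + 0.8621)/(1 + 0.7721×0.8621) = 1.6342/1.665627 = 0.98113

u ≈ 0.98113c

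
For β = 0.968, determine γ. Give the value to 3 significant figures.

γ = 1/√(1 − β²) = 1/√(1 − 0.968²) = 1/√(0.062976) = 3.98

γ ≈ 3.98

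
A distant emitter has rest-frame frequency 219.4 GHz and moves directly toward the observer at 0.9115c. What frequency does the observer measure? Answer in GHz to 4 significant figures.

f_obs ≈ 1020 GHz

Relativistic Doppler: f_obs = f_src √((1+β)/(1−β))
= 219.4 × √(1.91150/0.0885000) = 219.4 × 4.64746 = 1020 GHz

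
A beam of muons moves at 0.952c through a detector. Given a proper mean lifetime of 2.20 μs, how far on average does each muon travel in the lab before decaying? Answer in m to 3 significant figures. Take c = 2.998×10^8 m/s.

γ = 1/√(1 − 0.952²) = 3.2669
Dilated lifetime: Δt = γτ₀ = 3.2669 × 2.20 μs = 7.1872 μs
d = vΔt = 0.952c × 7.1872 μs = 2.8541×10^8 m/s × 7.1872×10^-6 s = 2050 m

d ≈ 2050 m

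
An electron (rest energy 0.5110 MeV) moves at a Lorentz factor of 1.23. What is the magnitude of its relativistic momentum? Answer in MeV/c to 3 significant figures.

β = √(1 − 1/γ²) = √(1 − 1/1.23²) = 0.58225
p = γβm₀c = 1.23 × 0.58225 × 0.5110 MeV/c = 0.366 MeV/c

p ≈ 0.366 MeV/c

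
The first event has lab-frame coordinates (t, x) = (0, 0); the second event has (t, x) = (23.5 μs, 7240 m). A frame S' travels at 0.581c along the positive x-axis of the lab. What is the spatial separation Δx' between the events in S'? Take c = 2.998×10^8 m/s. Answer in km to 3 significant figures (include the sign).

γ = 1/√(1 − 0.581²) = 1.2286
Δx' = γ(Δx − vΔt) = 1.2286 × (7240 m − 0.581×(2.998×10^8 m/s)×23.5×10^-6 s)
= 1.2286 × (3146.7 m) = 3.87 km

Δx' ≈ 3.87 km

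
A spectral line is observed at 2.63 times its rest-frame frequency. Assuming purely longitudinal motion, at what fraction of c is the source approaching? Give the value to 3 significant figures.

β ≈ 0.747

f_obs/f_src = √((1+β)/(1−β)) = 2.63  ⇒  (1+β)/(1−β) = 6.9169
β = |1 − D²|/(1 + D²) = |1 − 6.9169|/(1 + 6.9169) = 0.747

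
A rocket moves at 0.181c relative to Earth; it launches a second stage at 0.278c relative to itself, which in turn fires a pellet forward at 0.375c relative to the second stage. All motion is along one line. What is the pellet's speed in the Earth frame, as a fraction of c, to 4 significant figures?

u ≈ 0.6977c

Compose boost 2: (0.278 + 0.181)/(1 + 0.278×0.181) = 0.4590/1.05032 = 0.437011
Compose boost 3: (0.375 + 0.437011)/(1 + 0.375×0.437011) = 0.812011/1.16388 = 0.6977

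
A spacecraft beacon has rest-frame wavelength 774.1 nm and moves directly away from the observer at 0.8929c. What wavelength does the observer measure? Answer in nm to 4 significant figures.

λ_obs ≈ 3254 nm

Relativistic Doppler: λ_obs = λ_src √((1+β)/(1−β))
= 774.1 × √(1.89290/0.107100) = 774.1 × 4.20406 = 3254 nm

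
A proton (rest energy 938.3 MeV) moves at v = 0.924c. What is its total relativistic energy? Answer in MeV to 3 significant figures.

E ≈ 2450 MeV

γ = 1/√(1 − 0.924²) = 2.6151
E = γm₀c² = 2.6151 × 938.3 MeV = 2450 MeV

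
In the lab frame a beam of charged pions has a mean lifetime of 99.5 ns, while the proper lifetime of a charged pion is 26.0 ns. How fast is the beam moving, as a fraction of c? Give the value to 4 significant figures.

β ≈ 0.9653

γ = Δt/τ₀ = 99.5/26.0 = 3.82692
β = √(1 − 1/γ²) = √(1 − 1/3.82692²) = 0.9653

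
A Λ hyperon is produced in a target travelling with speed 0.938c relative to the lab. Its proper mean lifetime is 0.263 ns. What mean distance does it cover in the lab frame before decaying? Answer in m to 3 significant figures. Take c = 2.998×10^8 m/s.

γ = 1/√(1 − 0.938²) = 2.8849
Dilated lifetime: Δt = γτ₀ = 2.8849 × 0.263 ns = 0.75872 ns
d = vΔt = 0.938c × 0.75872 ns = 2.8121×10^8 m/s × 7.5872×10^-10 s = 0.213 m

d ≈ 0.213 m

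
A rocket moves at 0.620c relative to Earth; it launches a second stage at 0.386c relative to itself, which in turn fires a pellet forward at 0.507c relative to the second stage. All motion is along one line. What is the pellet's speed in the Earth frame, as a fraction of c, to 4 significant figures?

u ≈ 0.9342c

Compose boost 2: (0.386 + 0.620)/(1 + 0.386×0.620) = 1.006/1.23932 = 0.811735
Compose boost 3: (0.507 + 0.811735)/(1 + 0.507×0.811735) = 1.31874/1.41155 = 0.9342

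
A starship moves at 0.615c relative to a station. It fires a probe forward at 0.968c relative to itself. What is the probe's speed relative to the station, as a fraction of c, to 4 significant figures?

u ≈ 0.9923c

Relativistic velocity addition: u = (u' + v)/(1 + u'v/c²)
= (0.968 + 0.615)/(1 + 0.968×0.615) = 1.583/1.59532 = 0.9923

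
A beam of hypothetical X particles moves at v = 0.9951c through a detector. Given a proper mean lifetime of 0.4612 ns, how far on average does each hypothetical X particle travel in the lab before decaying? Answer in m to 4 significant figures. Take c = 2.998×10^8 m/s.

d ≈ 1.392 m

γ = 1/√(1 − 0.9951²) = 10.1139
Dilated lifetime: Δt = γτ₀ = 10.1139 × 0.4612 ns = 4.66454 ns
d = vΔt = 0.9951c × 4.66454 ns = 2.98331×10^8 m/s × 4.66454×10^-9 s = 1.392 m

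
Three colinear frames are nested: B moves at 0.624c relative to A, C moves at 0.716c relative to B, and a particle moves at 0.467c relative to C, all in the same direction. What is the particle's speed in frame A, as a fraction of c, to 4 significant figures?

Compose boost 2: (0.716 + 0.624)/(1 + 0.716×0.624) = 1.340/1.44678 = 0.926192
Compose boost 3: (0.467 + 0.926192)/(1 + 0.467×0.926192) = 1.39319/1.43253 = 0.9725

u ≈ 0.9725c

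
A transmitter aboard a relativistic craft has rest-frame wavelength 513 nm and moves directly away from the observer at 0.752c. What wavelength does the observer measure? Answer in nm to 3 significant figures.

λ_obs ≈ 1360 nm

Relativistic Doppler: λ_obs = λ_src √((1+β)/(1−β))
= 513 × √(1.7520/0.24800) = 513 × 2.6579 = 1360 nm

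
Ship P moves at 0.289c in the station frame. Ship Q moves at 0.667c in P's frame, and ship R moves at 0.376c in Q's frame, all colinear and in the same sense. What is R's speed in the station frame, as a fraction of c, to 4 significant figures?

Compose boost 2: (0.667 + 0.289)/(1 + 0.667×0.289) = 0.9560/1.19276 = 0.801500
Compose boost 3: (0.376 + 0.801500)/(1 + 0.376×0.801500) = 1.17750/1.30136 = 0.9048

u ≈ 0.9048c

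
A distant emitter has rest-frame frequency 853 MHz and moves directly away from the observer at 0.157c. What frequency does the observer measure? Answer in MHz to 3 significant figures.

Relativistic Doppler: f_obs = f_src √((1−β)/(1+β))
= 853 × √(0.84300/1.1570) = 853 × 0.85359 = 728 MHz

f_obs ≈ 728 MHz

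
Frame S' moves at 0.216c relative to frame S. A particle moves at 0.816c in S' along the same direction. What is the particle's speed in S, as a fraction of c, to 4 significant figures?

u ≈ 0.8774c

Relativistic velocity addition: u = (u' + v)/(1 + u'v/c²)
= (0.816 + 0.216)/(1 + 0.816×0.216) = 1.032/1.17626 = 0.8774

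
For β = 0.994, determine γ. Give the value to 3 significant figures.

γ = 1/√(1 − β²) = 1/√(1 − 0.994²) = 1/√(0.011964) = 9.14

γ ≈ 9.14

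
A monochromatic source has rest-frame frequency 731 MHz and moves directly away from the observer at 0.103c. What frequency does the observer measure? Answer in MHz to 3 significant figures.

f_obs ≈ 659 MHz

Relativistic Doppler: f_obs = f_src √((1−β)/(1+β))
= 731 × √(0.89700/1.1030) = 731 × 0.90180 = 659 MHz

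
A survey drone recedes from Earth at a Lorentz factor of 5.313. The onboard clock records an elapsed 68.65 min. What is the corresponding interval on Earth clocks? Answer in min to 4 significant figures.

Δt ≈ 364.7 min

γ = 5.313 (given)
Time dilation: Δt = γτ₀ = 5.313 × 68.65 min = 364.7 min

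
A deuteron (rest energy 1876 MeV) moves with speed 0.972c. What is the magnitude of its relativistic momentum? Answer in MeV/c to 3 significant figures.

p ≈ 7760 MeV/c

γ = 1/√(1 − 0.972²) = 4.2557
p = γβm₀c = 4.2557 × 0.972 × 1876 MeV/c = 7760 MeV/c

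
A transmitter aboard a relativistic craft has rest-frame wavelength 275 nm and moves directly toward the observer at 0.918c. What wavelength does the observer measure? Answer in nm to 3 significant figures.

Relativistic Doppler: λ_obs = λ_src √((1−β)/(1+β))
= 275 × √(0.082000/1.9180) = 275 × 0.20677 = 56.9 nm

λ_obs ≈ 56.9 nm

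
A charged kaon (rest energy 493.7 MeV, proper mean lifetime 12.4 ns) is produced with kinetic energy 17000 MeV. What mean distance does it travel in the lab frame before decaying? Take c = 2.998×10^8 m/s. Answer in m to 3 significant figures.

γ = 1 + K/(m₀c²) = 1 + 17000/493.7 = 35.434
β = √(1 − 1/γ²) = 0.99960
Dilated lifetime: γτ₀ = 35.434 × 12.4 ns = 439.38 ns
d = βc·γτ₀ = 0.99960 × (2.998×10^8 m/s) × 4.3938×10^-7 s = 132 m

d ≈ 132 m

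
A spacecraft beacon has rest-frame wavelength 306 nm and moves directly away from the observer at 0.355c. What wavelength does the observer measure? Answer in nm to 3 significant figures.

λ_obs ≈ 444 nm

Relativistic Doppler: λ_obs = λ_src √((1+β)/(1−β))
= 306 × √(1.3550/0.64500) = 306 × 1.4494 = 444 nm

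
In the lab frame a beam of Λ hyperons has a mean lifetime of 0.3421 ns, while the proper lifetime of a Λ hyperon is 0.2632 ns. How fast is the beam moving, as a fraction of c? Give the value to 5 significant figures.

β ≈ 0.63881

γ = Δt/τ₀ = 0.3421/0.2632 = 1.299772
β = √(1 − 1/γ²) = √(1 − 1/1.299772²) = 0.63881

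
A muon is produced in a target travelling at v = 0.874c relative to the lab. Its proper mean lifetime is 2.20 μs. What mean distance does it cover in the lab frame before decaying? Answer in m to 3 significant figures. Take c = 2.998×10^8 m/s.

γ = 1/√(1 − 0.874²) = 2.0579
Dilated lifetime: Δt = γτ₀ = 2.0579 × 2.20 μs = 4.5274 μs
d = vΔt = 0.874c × 4.5274 μs = 2.6203×10^8 m/s × 4.5274×10^-6 s = 1190 m

d ≈ 1190 m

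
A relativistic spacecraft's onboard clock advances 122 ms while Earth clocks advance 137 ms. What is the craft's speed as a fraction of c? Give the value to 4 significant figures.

β ≈ 0.4550

γ = Δt/τ₀ = 137/122 = 1.12295
β = √(1 − 1/γ²) = √(1 − 1/1.12295²) = 0.4550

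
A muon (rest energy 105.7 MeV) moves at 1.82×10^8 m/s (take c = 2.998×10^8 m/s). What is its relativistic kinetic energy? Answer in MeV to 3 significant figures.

β = v/c = 1.82×10^8 / 2.998×10^8 = 0.60707
γ = 1/√(1 − 0.60707²) = 1.2584
K = (γ − 1)m₀c² = (1.2584 − 1) × 105.7 MeV = 0.25842 × 105.7 MeV = 27.3 MeV

K ≈ 27.3 MeV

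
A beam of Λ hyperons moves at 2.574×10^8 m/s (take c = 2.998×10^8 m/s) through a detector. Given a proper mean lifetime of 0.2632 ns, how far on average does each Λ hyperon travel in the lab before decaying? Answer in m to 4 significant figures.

β = v/c = 2.574×10^8 / 2.998×10^8 = 0.858572
γ = 1/√(1 − 0.858572²) = 1.95049
Dilated lifetime: Δt = γτ₀ = 1.95049 × 0.2632 ns = 0.513368 ns
d = vΔt = 0.858572c × 0.513368 ns = 2.57400×10^8 m/s × 5.13368×10^-10 s = 0.1321 m

d ≈ 0.1321 m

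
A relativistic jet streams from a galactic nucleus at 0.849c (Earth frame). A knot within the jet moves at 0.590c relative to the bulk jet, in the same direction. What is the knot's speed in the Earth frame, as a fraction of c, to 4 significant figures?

Relativistic velocity addition: u = (u' + v)/(1 + u'v/c²)
= (0.590 + 0.849)/(1 + 0.590×0.849) = 1.439/1.50091 = 0.9588

u ≈ 0.9588c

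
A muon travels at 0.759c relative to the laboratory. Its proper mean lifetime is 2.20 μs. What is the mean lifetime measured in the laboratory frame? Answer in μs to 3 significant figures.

Δt ≈ 3.38 μs

γ = 1/√(1 − 0.759²) = 1.5359
Time dilation: Δt = γτ₀ = 1.5359 × 2.20 μs = 3.38 μs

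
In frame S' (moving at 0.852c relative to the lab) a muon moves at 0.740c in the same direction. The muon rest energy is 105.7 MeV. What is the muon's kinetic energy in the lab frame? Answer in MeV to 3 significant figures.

u_lab = (0.740 + 0.852)/(1 + 0.740×0.852) = 0.976400
γ = 1/√(1 − 0.976400²) = 4.6302
K = (γ − 1)m₀c² = (4.6302 − 1) × 105.7 = 3.6302 × 105.7 = 384 MeV

K ≈ 384 MeV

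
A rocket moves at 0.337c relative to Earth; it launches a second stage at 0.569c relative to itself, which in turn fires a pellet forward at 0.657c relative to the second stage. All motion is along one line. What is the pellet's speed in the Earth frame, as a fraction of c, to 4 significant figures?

u ≈ 0.9452c

Compose boost 2: (0.569 + 0.337)/(1 + 0.569×0.337) = 0.9060/1.19175 = 0.760225
Compose boost 3: (0.657 + 0.760225)/(1 + 0.657×0.760225) = 1.41722/1.49947 = 0.9452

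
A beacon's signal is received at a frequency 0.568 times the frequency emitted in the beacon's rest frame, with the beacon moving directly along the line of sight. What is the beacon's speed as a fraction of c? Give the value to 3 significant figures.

β ≈ 0.512

f_obs/f_src = √((1−β)/(1+β)) = 0.568  ⇒  (1−β)/(1+β) = 0.32262
β = |1 − D²|/(1 + D²) = |1 − 0.32262|/(1 + 0.32262) = 0.512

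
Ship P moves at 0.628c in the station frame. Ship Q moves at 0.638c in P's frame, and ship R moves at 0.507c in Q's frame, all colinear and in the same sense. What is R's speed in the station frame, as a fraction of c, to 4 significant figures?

Compose boost 2: (0.638 + 0.628)/(1 + 0.638×0.628) = 1.266/1.40066 = 0.903857
Compose boost 3: (0.507 + 0.903857)/(1 + 0.507×0.903857) = 1.41086/1.45826 = 0.9675

u ≈ 0.9675c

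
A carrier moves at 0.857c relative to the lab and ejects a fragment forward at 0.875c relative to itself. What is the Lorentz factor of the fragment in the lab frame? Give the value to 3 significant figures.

γ ≈ 7.01

u_lab = (0.875 + 0.857)/(1 + 0.875×0.857) = 1.732/1.74987 = 0.989785
γ = 1/√(1 − 0.989785²) = 7.01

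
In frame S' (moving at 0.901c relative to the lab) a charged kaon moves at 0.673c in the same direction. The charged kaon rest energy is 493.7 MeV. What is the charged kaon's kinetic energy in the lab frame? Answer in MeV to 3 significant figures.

u_lab = (0.673 + 0.901)/(1 + 0.673×0.901) = 0.979847
γ = 1/√(1 − 0.979847²) = 5.0063
K = (γ − 1)m₀c² = (5.0063 − 1) × 493.7 = 4.0063 × 493.7 = 1980 MeV

K ≈ 1980 MeV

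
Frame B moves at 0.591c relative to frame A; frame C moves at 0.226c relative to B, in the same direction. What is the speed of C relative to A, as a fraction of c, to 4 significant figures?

Compose boost 2: (0.226 + 0.591)/(1 + 0.226×0.591) = 0.8170/1.13357 = 0.7207

u ≈ 0.7207c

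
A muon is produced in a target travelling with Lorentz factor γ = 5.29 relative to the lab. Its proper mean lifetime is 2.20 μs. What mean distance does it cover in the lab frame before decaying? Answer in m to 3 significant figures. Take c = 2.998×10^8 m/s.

β = √(1 − 1/γ²) = √(1 − 1/5.29²) = 0.98197
Dilated lifetime: Δt = γτ₀ = 5.29 × 2.20 μs = 11.638 μs
d = vΔt = 0.98197c × 11.638 μs = 2.9439×10^8 m/s × 1.1638×10^-5 s = 3430 m

d ≈ 3430 m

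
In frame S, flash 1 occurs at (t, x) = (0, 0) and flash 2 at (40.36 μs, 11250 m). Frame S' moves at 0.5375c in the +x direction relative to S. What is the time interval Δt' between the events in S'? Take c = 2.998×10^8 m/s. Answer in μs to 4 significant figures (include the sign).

Δt' ≈ 23.94 μs

γ = 1/√(1 − 0.5375²) = 1.18587
Δt' = γ(Δt − vΔx/c²) = 1.18587 × (40.36 μs − 0.5375×11250 m / (2.998×10^8 m/s))
= 1.18587 × (20.1903 μs) = 23.94 μs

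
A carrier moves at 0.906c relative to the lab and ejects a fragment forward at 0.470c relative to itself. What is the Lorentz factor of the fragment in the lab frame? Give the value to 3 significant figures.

γ ≈ 3.82

u_lab = (0.470 + 0.906)/(1 + 0.470×0.906) = 1.376/1.42582 = 0.965059
γ = 1/√(1 − 0.965059²) = 3.82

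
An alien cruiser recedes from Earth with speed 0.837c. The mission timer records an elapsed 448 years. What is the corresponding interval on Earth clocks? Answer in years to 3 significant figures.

Δt ≈ 819 years

γ = 1/√(1 − 0.837²) = 1.8275
Time dilation: Δt = γτ₀ = 1.8275 × 448 years = 819 years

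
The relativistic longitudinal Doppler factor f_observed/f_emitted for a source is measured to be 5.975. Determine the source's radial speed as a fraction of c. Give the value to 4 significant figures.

β ≈ 0.9455

f_obs/f_src = √((1+β)/(1−β)) = 5.975  ⇒  (1+β)/(1−β) = 35.7006
β = |1 − D²|/(1 + D²) = |1 − 35.7006|/(1 + 35.7006) = 0.9455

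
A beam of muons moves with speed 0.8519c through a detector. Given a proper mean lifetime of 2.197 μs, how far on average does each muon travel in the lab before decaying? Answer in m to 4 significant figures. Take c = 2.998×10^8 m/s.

γ = 1/√(1 − 0.8519²) = 1.90947
Dilated lifetime: Δt = γτ₀ = 1.90947 × 2.197 μs = 4.19511 μs
d = vΔt = 0.8519c × 4.19511 μs = 2.55400×10^8 m/s × 4.19511×10^-6 s = 1071 m

d ≈ 1071 m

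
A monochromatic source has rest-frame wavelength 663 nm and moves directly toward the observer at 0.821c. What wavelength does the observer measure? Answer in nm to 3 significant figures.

Relativistic Doppler: λ_obs = λ_src √((1−β)/(1+β))
= 663 × √(0.17900/1.8210) = 663 × 0.31352 = 208 nm

λ_obs ≈ 208 nm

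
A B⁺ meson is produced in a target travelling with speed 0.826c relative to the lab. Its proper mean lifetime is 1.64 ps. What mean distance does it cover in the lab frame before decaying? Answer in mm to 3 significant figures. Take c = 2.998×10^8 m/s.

γ = 1/√(1 − 0.826²) = 1.7741
Dilated lifetime: Δt = γτ₀ = 1.7741 × 1.64 ps = 2.9095 ps
d = vΔt = 0.826c × 2.9095 ps = 2.4763×10^8 m/s × 2.9095×10^-12 s = 0.720 mm

d ≈ 0.720 mm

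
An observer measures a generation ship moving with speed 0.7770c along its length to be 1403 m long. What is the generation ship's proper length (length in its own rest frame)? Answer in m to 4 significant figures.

γ = 1/√(1 − 0.7770²) = 1.58856
L₀ = γL = 1.58856 × 1403 = 2229 m

L₀ ≈ 2229 m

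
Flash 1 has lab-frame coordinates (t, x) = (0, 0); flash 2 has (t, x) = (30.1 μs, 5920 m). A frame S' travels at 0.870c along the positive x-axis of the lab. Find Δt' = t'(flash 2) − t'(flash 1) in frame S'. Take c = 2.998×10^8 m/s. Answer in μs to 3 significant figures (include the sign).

γ = 1/√(1 − 0.870²) = 2.0282
Δt' = γ(Δt − vΔx/c²) = 2.0282 × (30.1 μs − 0.870×5920 m / (2.998×10^8 m/s))
= 2.0282 × (12.921 μs) = 26.2 μs

Δt' ≈ 26.2 μs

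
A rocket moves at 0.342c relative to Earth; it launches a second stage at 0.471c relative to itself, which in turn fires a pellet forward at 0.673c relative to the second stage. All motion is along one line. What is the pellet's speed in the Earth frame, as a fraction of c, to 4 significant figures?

Compose boost 2: (0.471 + 0.342)/(1 + 0.471×0.342) = 0.8130/1.16108 = 0.700209
Compose boost 3: (0.673 + 0.700209)/(1 + 0.673×0.700209) = 1.37321/1.47124 = 0.9334

u ≈ 0.9334c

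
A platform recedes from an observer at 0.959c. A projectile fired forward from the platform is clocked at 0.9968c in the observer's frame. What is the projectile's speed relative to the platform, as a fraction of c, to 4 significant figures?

Inverse velocity addition: u' = (u − v)/(1 − uv/c²)
= (0.9968 − 0.959)/(1 − 0.9968×0.959) = 0.03780/0.0440688 = 0.8577

u' ≈ 0.8577c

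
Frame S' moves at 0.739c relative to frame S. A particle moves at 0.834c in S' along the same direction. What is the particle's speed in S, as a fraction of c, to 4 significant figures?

Relativistic velocity addition: u = (u' + v)/(1 + u'v/c²)
= (0.834 + 0.739)/(1 + 0.834×0.739) = 1.573/1.61633 = 0.9732

u ≈ 0.9732c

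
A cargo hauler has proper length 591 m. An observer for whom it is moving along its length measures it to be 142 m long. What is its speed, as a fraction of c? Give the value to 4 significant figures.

β ≈ 0.9707

γ = L₀/L = 591/142 = 4.16197
β = √(1 − 1/γ²) = 0.9707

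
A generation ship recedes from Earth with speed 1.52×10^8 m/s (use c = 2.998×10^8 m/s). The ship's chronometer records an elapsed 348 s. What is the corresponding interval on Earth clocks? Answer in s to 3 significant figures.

β = v/c = 1.52×10^8 / 2.998×10^8 = 0.50700
γ = 1/√(1 − 0.50700²) = 1.1602
Time dilation: Δt = γτ₀ = 1.1602 × 348 s = 404 s

Δt ≈ 404 s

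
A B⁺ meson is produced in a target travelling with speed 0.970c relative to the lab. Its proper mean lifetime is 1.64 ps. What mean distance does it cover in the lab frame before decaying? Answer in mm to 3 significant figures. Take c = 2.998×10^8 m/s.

γ = 1/√(1 − 0.970²) = 4.1135
Dilated lifetime: Δt = γτ₀ = 4.1135 × 1.64 ps = 6.7461 ps
d = vΔt = 0.970c × 6.7461 ps = 2.9081×10^8 m/s × 6.7461×10^-12 s = 1.96 mm

d ≈ 1.96 mm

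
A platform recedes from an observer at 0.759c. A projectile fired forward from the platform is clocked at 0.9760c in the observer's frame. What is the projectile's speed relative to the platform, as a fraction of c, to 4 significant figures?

Inverse velocity addition: u' = (u − v)/(1 − uv/c²)
= (0.9760 − 0.759)/(1 − 0.9760×0.759) = 0.2170/0.259216 = 0.8371

u' ≈ 0.8371c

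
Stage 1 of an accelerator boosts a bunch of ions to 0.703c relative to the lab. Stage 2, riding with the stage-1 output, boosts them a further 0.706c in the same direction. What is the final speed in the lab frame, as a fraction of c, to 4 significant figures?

Compose boost 2: (0.706 + 0.703)/(1 + 0.706×0.703) = 1.409/1.49632 = 0.9416

u ≈ 0.9416c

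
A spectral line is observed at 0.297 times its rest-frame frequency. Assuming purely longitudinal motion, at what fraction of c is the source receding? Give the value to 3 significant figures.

β ≈ 0.838

f_obs/f_src = √((1−β)/(1+β)) = 0.297  ⇒  (1−β)/(1+β) = 0.088209
β = |1 − D²|/(1 + D²) = |1 − 0.088209|/(1 + 0.088209) = 0.838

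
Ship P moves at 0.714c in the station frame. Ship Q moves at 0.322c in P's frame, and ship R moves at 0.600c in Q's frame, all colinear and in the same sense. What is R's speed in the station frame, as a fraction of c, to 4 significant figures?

u ≈ 0.9581c

Compose boost 2: (0.322 + 0.714)/(1 + 0.322×0.714) = 1.036/1.22991 = 0.842339
Compose boost 3: (0.600 + 0.842339)/(1 + 0.600×0.842339) = 1.44234/1.50540 = 0.9581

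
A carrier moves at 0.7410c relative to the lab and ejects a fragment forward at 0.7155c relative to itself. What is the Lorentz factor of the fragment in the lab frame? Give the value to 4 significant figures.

γ ≈ 3.262

u_lab = (0.7155 + 0.7410)/(1 + 0.7155×0.7410) = 1.4565/1.530185 = 0.9518454
γ = 1/√(1 − 0.9518454²) = 3.262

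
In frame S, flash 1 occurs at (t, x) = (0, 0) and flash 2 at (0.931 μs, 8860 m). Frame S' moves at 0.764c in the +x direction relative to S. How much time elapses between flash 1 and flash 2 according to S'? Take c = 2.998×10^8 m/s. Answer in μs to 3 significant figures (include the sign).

Δt' ≈ -33.6 μs

γ = 1/√(1 − 0.764²) = 1.5499
Δt' = γ(Δt − vΔx/c²) = 1.5499 × (0.931 μs − 0.764×8860 m / (2.998×10^8 m/s))
= 1.5499 × (-21.648 μs) = -33.6 μs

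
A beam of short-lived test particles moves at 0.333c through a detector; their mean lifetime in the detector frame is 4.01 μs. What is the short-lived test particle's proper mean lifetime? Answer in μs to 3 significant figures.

γ = 1/√(1 − 0.333²) = 1.0605
Proper time: τ₀ = Δt/γ = 4.01/1.0605 = 3.78 μs

τ₀ ≈ 3.78 μs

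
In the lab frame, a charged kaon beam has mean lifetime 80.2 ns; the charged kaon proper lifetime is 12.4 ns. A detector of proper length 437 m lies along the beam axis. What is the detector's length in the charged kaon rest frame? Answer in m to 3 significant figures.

Time dilation ⇒ γ = Δt/τ₀ = 80.2/12.4 = 6.4677
Length contraction: L = L₀/γ = 437/6.4677 = 67.6 m

L ≈ 67.6 m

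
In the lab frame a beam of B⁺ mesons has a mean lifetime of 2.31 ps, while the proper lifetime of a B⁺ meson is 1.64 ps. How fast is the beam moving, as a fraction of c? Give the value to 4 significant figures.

β ≈ 0.7042

γ = Δt/τ₀ = 2.31/1.64 = 1.40854
β = √(1 − 1/γ²) = √(1 − 1/1.40854²) = 0.7042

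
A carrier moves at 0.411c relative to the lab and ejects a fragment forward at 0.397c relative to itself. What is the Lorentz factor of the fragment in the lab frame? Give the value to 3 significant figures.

γ ≈ 1.39

u_lab = (0.397 + 0.411)/(1 + 0.397×0.411) = 0.8080/1.16317 = 0.694655
γ = 1/√(1 − 0.694655²) = 1.39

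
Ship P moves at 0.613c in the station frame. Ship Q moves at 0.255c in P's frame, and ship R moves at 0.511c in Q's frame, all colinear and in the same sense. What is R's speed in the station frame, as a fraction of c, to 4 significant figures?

u ≈ 0.9119c

Compose boost 2: (0.255 + 0.613)/(1 + 0.255×0.613) = 0.8680/1.15631 = 0.750661
Compose boost 3: (0.511 + 0.750661)/(1 + 0.511×0.750661) = 1.26166/1.38359 = 0.9119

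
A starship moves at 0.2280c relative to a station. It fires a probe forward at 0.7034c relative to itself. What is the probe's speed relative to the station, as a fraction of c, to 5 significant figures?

u ≈ 0.80267c

Relativistic velocity addition: u = (u' + v)/(1 + u'v/c²)
= (0.7034 + 0.2280)/(1 + 0.7034×0.2280) = 0.93140/1.160375 = 0.80267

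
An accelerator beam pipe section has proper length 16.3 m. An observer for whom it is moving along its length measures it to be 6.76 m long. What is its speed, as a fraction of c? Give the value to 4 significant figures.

γ = L₀/L = 16.3/6.76 = 2.41124
β = √(1 − 1/γ²) = 0.9099

β ≈ 0.9099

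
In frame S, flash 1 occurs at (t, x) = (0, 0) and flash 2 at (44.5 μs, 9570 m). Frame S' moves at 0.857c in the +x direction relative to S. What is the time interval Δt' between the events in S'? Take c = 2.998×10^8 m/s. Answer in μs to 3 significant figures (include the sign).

γ = 1/√(1 − 0.857²) = 1.9406
Δt' = γ(Δt − vΔx/c²) = 1.9406 × (44.5 μs − 0.857×9570 m / (2.998×10^8 m/s))
= 1.9406 × (17.143 μs) = 33.3 μs

Δt' ≈ 33.3 μs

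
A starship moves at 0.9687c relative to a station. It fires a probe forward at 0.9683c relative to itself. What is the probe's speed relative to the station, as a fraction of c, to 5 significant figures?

u ≈ 0.99949c

Relativistic velocity addition: u = (u' + v)/(1 + u'v/c²)
= (0.9683 + 0.9687)/(1 + 0.9683×0.9687) = 1.9370/1.937992 = 0.99949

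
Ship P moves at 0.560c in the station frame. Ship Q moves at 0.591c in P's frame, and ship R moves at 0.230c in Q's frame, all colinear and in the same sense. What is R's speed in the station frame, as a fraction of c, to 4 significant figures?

Compose boost 2: (0.591 + 0.560)/(1 + 0.591×0.560) = 1.151/1.33096 = 0.864789
Compose boost 3: (0.230 + 0.864789)/(1 + 0.230×0.864789) = 1.09479/1.19890 = 0.9132

u ≈ 0.9132c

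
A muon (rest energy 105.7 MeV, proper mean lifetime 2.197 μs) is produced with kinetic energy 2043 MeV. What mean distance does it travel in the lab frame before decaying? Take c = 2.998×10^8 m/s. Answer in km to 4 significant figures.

d ≈ 13.37 km

γ = 1 + K/(m₀c²) = 1 + 2043/105.7 = 20.3283
β = √(1 − 1/γ²) = 0.998789
Dilated lifetime: γτ₀ = 20.3283 × 2.197 μs = 44.6612 μs
d = βc·γτ₀ = 0.998789 × (2.998×10^8 m/s) × 4.46612×10^-5 s = 13.37 km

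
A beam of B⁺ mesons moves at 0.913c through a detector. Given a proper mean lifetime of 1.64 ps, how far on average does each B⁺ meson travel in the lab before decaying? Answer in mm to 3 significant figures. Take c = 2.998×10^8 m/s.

γ = 1/√(1 − 0.913²) = 2.4512
Dilated lifetime: Δt = γτ₀ = 2.4512 × 1.64 ps = 4.0200 ps
d = vΔt = 0.913c × 4.0200 ps = 2.7372×10^8 m/s × 4.0200×10^-12 s = 1.10 mm

d ≈ 1.10 mm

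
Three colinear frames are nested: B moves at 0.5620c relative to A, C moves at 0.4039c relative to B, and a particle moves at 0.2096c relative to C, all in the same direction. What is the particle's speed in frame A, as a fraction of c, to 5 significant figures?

Compose boost 2: (0.4039 + 0.5620)/(1 + 0.4039×0.5620) = 0.96590/1.226992 = 0.7872098
Compose boost 3: (0.2096 + 0.7872098)/(1 + 0.2096×0.7872098) = 0.9968098/1.164999 = 0.85563

u ≈ 0.85563c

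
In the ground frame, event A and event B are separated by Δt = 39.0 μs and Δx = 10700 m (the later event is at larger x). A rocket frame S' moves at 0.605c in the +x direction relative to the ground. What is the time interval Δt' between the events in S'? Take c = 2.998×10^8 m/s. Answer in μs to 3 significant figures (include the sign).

Δt' ≈ 21.9 μs

γ = 1/√(1 − 0.605²) = 1.2559
Δt' = γ(Δt − vΔx/c²) = 1.2559 × (39.0 μs − 0.605×10700 m / (2.998×10^8 m/s))
= 1.2559 × (17.407 μs) = 21.9 μs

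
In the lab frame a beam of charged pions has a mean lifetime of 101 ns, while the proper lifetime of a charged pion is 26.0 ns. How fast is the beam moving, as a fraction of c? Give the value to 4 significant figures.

β ≈ 0.9663

γ = Δt/τ₀ = 101/26.0 = 3.88462
β = √(1 − 1/γ²) = √(1 − 1/3.88462²) = 0.9663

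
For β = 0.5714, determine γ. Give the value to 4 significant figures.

γ ≈ 1.219

γ = 1/√(1 − β²) = 1/√(1 − 0.5714²) = 1/√(0.673502) = 1.219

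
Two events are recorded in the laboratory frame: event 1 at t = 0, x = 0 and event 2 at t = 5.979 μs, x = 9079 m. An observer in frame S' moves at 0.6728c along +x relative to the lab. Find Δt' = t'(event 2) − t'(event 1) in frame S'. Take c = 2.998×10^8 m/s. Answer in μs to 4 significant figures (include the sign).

γ = 1/√(1 − 0.6728²) = 1.35167
Δt' = γ(Δt − vΔx/c²) = 1.35167 × (5.979 μs − 0.6728×9079 m / (2.998×10^8 m/s))
= 1.35167 × (-14.3958 μs) = -19.46 μs

Δt' ≈ -19.46 μs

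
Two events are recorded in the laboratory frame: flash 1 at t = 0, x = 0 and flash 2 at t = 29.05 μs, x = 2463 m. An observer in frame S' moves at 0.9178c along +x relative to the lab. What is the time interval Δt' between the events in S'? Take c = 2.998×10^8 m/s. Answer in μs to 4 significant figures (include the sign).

γ = 1/√(1 − 0.9178²) = 2.51862
Δt' = γ(Δt − vΔx/c²) = 2.51862 × (29.05 μs − 0.9178×2463 m / (2.998×10^8 m/s))
= 2.51862 × (21.5098 μs) = 54.18 μs

Δt' ≈ 54.18 μs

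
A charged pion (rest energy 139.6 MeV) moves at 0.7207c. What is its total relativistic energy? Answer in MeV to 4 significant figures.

γ = 1/√(1 − 0.7207²) = 1.44249
E = γm₀c² = 1.44249 × 139.6 MeV = 201.4 MeV

E ≈ 201.4 MeV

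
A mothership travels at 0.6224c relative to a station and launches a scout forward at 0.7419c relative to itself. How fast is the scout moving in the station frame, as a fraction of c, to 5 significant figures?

u ≈ 0.93333c

Compose boost 2: (0.7419 + 0.6224)/(1 + 0.7419×0.6224) = 1.3643/1.461759 = 0.93333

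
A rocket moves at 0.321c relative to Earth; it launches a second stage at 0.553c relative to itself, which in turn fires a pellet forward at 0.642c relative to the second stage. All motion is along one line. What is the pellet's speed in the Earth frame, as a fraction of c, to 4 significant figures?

Compose boost 2: (0.553 + 0.321)/(1 + 0.553×0.321) = 0.8740/1.17751 = 0.742242
Compose boost 3: (0.642 + 0.742242)/(1 + 0.642×0.742242) = 1.38424/1.47652 = 0.9375

u ≈ 0.9375c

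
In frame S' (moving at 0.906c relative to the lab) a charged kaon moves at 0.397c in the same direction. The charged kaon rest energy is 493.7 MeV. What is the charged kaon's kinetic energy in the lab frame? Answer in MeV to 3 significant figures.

K ≈ 1230 MeV

u_lab = (0.397 + 0.906)/(1 + 0.397×0.906) = 0.958312
γ = 1/√(1 − 0.958312²) = 3.4999
K = (γ − 1)m₀c² = (3.4999 − 1) × 493.7 = 2.4999 × 493.7 = 1230 MeV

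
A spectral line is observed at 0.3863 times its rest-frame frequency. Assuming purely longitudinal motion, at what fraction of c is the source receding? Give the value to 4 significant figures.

β ≈ 0.7403

f_obs/f_src = √((1−β)/(1+β)) = 0.3863  ⇒  (1−β)/(1+β) = 0.149228
β = |1 − D²|/(1 + D²) = |1 − 0.149228|/(1 + 0.149228) = 0.7403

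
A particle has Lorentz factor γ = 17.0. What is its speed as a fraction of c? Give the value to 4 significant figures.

β = √(1 − 1/γ²) = √(1 − 1/17.0²) = √(0.996540) = 0.9983

β ≈ 0.9983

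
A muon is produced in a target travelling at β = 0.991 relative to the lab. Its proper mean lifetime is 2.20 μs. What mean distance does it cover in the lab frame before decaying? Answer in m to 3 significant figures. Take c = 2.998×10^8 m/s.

γ = 1/√(1 − 0.991²) = 7.4704
Dilated lifetime: Δt = γτ₀ = 7.4704 × 2.20 μs = 16.435 μs
d = vΔt = 0.991c × 16.435 μs = 2.9710×10^8 m/s × 1.6435×10^-5 s = 4880 m

d ≈ 4880 m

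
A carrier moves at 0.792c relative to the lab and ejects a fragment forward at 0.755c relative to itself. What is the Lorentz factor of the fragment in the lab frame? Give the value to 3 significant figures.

u_lab = (0.755 + 0.792)/(1 + 0.755×0.792) = 1.547/1.59796 = 0.968109
γ = 1/√(1 − 0.968109²) = 3.99

γ ≈ 3.99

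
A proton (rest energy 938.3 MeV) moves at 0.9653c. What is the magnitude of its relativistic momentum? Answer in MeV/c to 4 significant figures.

p ≈ 3468 MeV/c

γ = 1/√(1 − 0.9653²) = 3.82931
p = γβm₀c = 3.82931 × 0.9653 × 938.3 MeV/c = 3468 MeV/c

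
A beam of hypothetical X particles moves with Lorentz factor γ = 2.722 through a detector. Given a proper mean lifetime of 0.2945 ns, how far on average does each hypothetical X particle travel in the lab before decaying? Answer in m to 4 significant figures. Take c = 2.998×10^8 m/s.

d ≈ 0.2235 m

β = √(1 − 1/γ²) = √(1 − 1/2.722²) = 0.930072
Dilated lifetime: Δt = γτ₀ = 2.722 × 0.2945 ns = 0.801629 ns
d = vΔt = 0.930072c × 0.801629 ns = 2.78836×10^8 m/s × 8.01629×10^-10 s = 0.2235 m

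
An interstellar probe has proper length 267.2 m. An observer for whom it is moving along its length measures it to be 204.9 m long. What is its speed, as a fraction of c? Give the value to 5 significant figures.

γ = L₀/L = 267.2/204.9 = 1.304051
β = √(1 − 1/γ²) = 0.64184

β ≈ 0.64184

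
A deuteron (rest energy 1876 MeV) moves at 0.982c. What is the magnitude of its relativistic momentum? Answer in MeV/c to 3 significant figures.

p ≈ 9750 MeV/c

γ = 1/√(1 − 0.982²) = 5.2943
p = γβm₀c = 5.2943 × 0.982 × 1876 MeV/c = 9750 MeV/c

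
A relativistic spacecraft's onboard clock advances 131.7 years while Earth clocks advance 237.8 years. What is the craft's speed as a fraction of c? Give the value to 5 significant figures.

β ≈ 0.83263

γ = Δt/τ₀ = 237.8/131.7 = 1.805619
β = √(1 − 1/γ²) = √(1 − 1/1.805619²) = 0.83263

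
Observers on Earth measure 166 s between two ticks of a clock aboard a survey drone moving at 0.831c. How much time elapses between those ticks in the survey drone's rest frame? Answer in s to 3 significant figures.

τ₀ ≈ 92.3 s

γ = 1/√(1 − 0.831²) = 1.7977
Proper time: τ₀ = Δt/γ = 166/1.7977 = 92.3 s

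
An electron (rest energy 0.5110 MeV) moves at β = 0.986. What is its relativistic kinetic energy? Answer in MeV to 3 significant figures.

K ≈ 2.55 MeV

γ = 1/√(1 − 0.986²) = 5.9972
K = (γ − 1)m₀c² = (5.9972 − 1) × 0.5110 MeV = 4.9972 × 0.5110 MeV = 2.55 MeV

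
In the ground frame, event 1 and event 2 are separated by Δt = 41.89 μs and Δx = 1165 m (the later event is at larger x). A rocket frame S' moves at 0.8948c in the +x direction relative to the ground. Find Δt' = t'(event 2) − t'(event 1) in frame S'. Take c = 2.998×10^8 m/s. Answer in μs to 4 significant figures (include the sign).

γ = 1/√(1 − 0.8948²) = 2.23981
Δt' = γ(Δt − vΔx/c²) = 2.23981 × (41.89 μs − 0.8948×1165 m / (2.998×10^8 m/s))
= 2.23981 × (38.4129 μs) = 86.04 μs

Δt' ≈ 86.04 μs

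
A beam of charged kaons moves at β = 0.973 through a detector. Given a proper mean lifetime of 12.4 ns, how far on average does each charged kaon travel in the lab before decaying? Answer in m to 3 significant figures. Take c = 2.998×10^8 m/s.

d ≈ 15.7 m

γ = 1/√(1 − 0.973²) = 4.3327
Dilated lifetime: Δt = γτ₀ = 4.3327 × 12.4 ns = 53.725 ns
d = vΔt = 0.973c × 53.725 ns = 2.9171×10^8 m/s × 5.3725×10^-8 s = 15.7 m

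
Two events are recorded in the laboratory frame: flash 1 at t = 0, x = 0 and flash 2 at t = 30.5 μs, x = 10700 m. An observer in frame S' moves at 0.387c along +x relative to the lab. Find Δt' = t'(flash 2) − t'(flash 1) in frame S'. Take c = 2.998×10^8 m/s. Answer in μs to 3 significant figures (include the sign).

Δt' ≈ 18.1 μs

γ = 1/√(1 − 0.387²) = 1.0845
Δt' = γ(Δt − vΔx/c²) = 1.0845 × (30.5 μs − 0.387×10700 m / (2.998×10^8 m/s))
= 1.0845 × (16.688 μs) = 18.1 μs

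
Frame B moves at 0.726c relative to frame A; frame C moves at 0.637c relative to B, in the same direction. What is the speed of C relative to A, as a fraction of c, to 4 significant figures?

u ≈ 0.9320c

Compose boost 2: (0.637 + 0.726)/(1 + 0.637×0.726) = 1.363/1.46246 = 0.9320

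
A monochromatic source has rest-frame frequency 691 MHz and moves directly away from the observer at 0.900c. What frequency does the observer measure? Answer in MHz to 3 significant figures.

f_obs ≈ 159 MHz

Relativistic Doppler: f_obs = f_src √((1−β)/(1+β))
= 691 × √(0.10000/1.9000) = 691 × 0.22942 = 159 MHz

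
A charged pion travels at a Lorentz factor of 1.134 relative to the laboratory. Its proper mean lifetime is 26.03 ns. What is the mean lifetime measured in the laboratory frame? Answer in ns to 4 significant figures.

γ = 1.134 (given)
Time dilation: Δt = γτ₀ = 1.134 × 26.03 ns = 29.52 ns

Δt ≈ 29.52 ns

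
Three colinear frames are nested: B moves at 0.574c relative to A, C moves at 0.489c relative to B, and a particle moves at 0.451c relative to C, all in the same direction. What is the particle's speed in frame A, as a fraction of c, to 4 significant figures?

Compose boost 2: (0.489 + 0.574)/(1 + 0.489×0.574) = 1.063/1.28069 = 0.830024
Compose boost 3: (0.451 + 0.830024)/(1 + 0.451×0.830024) = 1.28102/1.37434 = 0.9321

u ≈ 0.9321c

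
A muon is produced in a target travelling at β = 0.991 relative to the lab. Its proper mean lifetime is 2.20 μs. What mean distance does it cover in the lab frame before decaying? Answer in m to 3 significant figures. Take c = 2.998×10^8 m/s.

γ = 1/√(1 − 0.991²) = 7.4704
Dilated lifetime: Δt = γτ₀ = 7.4704 × 2.20 μs = 16.435 μs
d = vΔt = 0.991c × 16.435 μs = 2.9710×10^8 m/s × 1.6435×10^-5 s = 4880 m

d ≈ 4880 m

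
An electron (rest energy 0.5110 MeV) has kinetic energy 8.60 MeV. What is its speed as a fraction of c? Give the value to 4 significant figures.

β ≈ 0.9984

γ = 1 + K/(m₀c²) = 1 + 8.60/0.5110 = 17.8297
β = √(1 − 1/γ²) = 0.9984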